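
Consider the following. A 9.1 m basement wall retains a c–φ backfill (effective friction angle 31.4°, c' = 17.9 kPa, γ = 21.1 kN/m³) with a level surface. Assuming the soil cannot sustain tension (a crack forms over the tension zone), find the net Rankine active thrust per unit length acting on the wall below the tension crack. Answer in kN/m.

K_a = 0.3149; √K_a = 0.5612.
Tension-crack depth z_c = 2c/(γ√K_a) = 2×17.9/(21.1×0.5612) = 3.023 m.
σ_a at base = K_a γ H − 2c√K_a = 0.3149×21.1×9.1 − 2×17.9×0.5612 = 40.38 kPa.
P_a = ½ × 40.38 × (H − z_c) = 0.5×40.38×6.077 = 122.7 kN/m.

123 kN/m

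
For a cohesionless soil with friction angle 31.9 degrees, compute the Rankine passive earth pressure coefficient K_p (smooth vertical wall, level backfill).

K_p = (1 + sin φ)/(1 − sin φ) = tan²(45° + 31.9°/2) = 3.241.

3.24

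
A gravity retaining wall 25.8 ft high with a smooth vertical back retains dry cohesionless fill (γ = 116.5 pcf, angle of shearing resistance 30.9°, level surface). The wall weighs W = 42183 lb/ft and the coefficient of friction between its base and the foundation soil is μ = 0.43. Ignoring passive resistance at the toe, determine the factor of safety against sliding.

K_a = tan²(45° − 30.9°/2) = 0.3214.
P_a = ½K_aγH² = 0.5×0.3214×116.5×25.8² = 12460 lb/ft, acting at H/3 = 8.600 ft above the base.
FS_sliding = μW / P_a = 0.43×42183 / 12460 = 1.456.

1.46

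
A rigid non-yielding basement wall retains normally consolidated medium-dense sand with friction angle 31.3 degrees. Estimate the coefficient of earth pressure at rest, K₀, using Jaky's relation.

0.480

K₀ = 1 − sin φ' = 1 − sin 31.3° = 0.4805.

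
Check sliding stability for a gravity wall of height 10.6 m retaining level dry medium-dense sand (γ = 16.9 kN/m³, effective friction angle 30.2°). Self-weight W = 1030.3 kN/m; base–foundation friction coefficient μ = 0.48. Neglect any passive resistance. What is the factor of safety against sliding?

1.58

K_a = tan²(45° − 30.2°/2) = 0.3307.
P_a = ½K_aγH² = 0.5×0.3307×16.9×10.6² = 313.9 kN/m, acting at H/3 = 3.533 m above the base.
FS_sliding = μW / P_a = 0.48×1030.3 / 313.9 = 1.575.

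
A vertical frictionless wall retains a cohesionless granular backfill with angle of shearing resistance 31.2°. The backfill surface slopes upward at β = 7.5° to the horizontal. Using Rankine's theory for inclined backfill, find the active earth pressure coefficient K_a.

0.326

K_a = cos β · (cos β − √(cos²β − cos²φ)) / (cos β + √(cos²β − cos²φ)).
cos β = 0.9914, cos φ = 0.8554, √(cos²β − cos²φ) = 0.5013.
K_a = 0.9914 × (0.9914 − 0.5013)/(0.9914 + 0.5013) = 0.3255.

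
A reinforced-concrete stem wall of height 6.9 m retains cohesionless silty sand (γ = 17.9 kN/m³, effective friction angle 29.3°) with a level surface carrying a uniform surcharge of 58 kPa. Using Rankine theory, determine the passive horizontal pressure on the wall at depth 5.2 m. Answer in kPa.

K_p = (1 + sin φ)/(1 − sin φ) = 2.917.
σ_v = γz + q = 17.9 × 5.2 + 58 = 151.1 kPa.
σ_h = K_p σ_v = 2.917 × 151.1 = 440.7 kPa.

441 kPa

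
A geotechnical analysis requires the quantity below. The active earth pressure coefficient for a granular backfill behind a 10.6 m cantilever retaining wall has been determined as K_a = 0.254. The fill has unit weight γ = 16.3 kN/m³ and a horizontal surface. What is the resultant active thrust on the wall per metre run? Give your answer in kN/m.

P = ½ K_a γ H² = 0.5 × 0.254 × 16.3 × 10.6² = 232.6 kN/m.

233 kN/m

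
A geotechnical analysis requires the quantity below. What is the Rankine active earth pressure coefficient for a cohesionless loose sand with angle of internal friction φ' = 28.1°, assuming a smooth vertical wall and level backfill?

0.360

K_a = tan²(45° − φ/2) = tan²(30.95°) = 0.3596.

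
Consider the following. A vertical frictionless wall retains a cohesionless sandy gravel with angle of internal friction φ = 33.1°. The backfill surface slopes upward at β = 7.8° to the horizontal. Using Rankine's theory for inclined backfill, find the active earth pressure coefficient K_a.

0.301

K_a = cos β · (cos β − √(cos²β − cos²φ)) / (cos β + √(cos²β − cos²φ)).
cos β = 0.9907, cos φ = 0.8377, √(cos²β − cos²φ) = 0.5290.
K_a = 0.9907 × (0.9907 − 0.5290)/(0.9907 + 0.5290) = 0.3010.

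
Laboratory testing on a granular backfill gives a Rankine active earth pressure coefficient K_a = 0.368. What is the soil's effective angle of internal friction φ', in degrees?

K_a = tan²(45° − φ/2) ⇒ 45° − φ/2 = arctan(√0.368) = 31.24°.
φ = 2(45° − 31.24°) = 27.52°.

27.5°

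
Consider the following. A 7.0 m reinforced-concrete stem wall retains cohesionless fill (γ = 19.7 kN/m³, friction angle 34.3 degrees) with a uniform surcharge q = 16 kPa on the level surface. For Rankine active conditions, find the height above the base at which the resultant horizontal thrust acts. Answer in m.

2.55 m

K_a = 0.2792.
Triangular part P₁ = ½K_aγH² = 134.7 at H/3 = 2.333 m; rectangular part P₂ = K_a q H = 31.27 at H/2 = 3.500 m.
ȳ = (P₁·2.333 + P₂·3.500)/(P₁+P₂) = 2.553 m.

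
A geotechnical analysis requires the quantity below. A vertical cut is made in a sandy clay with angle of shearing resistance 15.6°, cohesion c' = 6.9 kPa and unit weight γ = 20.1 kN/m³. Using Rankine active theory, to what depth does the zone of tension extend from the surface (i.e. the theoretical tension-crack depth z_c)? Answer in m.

K_a = tan²(45° − 15.6°/2) = 0.5761; √K_a = 0.7590.
The active pressure is zero where K_a γ z = 2c√K_a, so z_c = 2c/(γ√K_a) = 2×6.9/(20.1×0.7590) = 0.9045 m.

0.905 m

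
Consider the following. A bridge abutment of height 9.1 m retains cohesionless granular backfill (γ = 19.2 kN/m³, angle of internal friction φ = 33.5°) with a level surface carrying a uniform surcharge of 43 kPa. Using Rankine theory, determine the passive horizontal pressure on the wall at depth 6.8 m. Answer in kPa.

601 kPa

K_p = (1 + sin φ)/(1 − sin φ) = 3.464.
σ_v = γz + q = 19.2 × 6.8 + 43 = 173.6 kPa.
σ_h = K_p σ_v = 3.464 × 173.6 = 601.2 kPa.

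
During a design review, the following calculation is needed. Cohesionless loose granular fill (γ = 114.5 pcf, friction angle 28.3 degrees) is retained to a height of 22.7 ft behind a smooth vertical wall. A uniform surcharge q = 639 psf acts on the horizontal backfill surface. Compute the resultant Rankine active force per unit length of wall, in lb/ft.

K_a = tan²(45° − φ/2) = 0.3568.
Soil triangle: ½ K_a γ H² = 0.5×0.3568×114.5×22.7² = 10520 lb/ft.
Surcharge rectangle: K_a q H = 0.3568×639×22.7 = 5175 lb/ft.
Total = 10520 + 5175 = 15700 lb/ft.

15700 lb/ft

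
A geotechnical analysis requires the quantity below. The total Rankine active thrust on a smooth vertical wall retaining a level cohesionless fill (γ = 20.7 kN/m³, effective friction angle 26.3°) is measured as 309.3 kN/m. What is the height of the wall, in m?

8.80 m

K_a = 0.3859. P_a = ½ K_a γ H² ⇒ H = √(2P_a/(K_a γ)).
H = √(2×309.3/(0.3859×20.7)) = 8.800 m.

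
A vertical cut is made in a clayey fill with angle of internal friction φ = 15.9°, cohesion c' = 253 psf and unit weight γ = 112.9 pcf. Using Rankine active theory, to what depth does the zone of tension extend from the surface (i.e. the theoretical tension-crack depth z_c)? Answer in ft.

K_a = tan²(45° − 15.9°/2) = 0.5699; √K_a = 0.7549.
The active pressure is zero where K_a γ z = 2c√K_a, so z_c = 2c/(γ√K_a) = 2×253/(112.9×0.7549) = 5.937 ft.

5.94 ft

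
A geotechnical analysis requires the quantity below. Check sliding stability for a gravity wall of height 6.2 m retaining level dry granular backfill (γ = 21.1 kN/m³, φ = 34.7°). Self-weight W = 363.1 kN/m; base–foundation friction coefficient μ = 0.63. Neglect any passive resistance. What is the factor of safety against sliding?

2.06

K_a = tan²(45° − 34.7°/2) = 0.2745.
P_a = ½K_aγH² = 0.5×0.2745×21.1×6.2² = 111.3 kN/m, acting at H/3 = 2.067 m above the base.
FS_sliding = μW / P_a = 0.63×363.1 / 111.3 = 2.055.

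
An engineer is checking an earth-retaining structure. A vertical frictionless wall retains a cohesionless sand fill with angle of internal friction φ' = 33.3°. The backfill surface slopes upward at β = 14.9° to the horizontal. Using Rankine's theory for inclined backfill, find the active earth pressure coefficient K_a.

K_a = cos β · (cos β − √(cos²β − cos²φ)) / (cos β + √(cos²β − cos²φ)).
cos β = 0.9664, cos φ = 0.8358, √(cos²β − cos²φ) = 0.4851.
K_a = 0.9664 × (0.9664 − 0.4851)/(0.9664 + 0.4851) = 0.3204.

0.320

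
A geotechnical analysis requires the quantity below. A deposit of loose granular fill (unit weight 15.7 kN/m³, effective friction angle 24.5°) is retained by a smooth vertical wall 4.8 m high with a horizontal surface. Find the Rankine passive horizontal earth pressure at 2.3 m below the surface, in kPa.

K_p = (1 + sin φ)/(1 − sin φ) = 2.417.
σ_h = K_p γ z = 2.417 × 15.7 × 2.3 = 87.28 kPa.

87.3 kPa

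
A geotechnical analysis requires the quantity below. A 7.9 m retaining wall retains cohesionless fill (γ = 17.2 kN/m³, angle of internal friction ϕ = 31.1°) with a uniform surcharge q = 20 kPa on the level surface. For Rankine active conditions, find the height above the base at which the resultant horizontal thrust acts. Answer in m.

K_a = 0.3188.
Triangular part P₁ = ½K_aγH² = 171.1 at H/3 = 2.633 m; rectangular part P₂ = K_a q H = 50.37 at H/2 = 3.950 m.
ȳ = (P₁·2.633 + P₂·3.950)/(P₁+P₂) = 2.933 m.

2.93 m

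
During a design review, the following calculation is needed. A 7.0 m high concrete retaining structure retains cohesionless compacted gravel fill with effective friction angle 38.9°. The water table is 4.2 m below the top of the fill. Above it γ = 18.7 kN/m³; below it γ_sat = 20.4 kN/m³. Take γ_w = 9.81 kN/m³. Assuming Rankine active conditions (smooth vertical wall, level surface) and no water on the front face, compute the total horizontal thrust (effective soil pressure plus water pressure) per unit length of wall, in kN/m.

136 kN/m

K_a = tan²(45° − φ/2) = 0.2285.
γ' = 20.4 − 9.81 = 10.59 kN/m³. Depth below WT = 2.8 m.
σ'_h at WT = K_a γ d_w = 17.95 kPa; at base = 17.95 + K_a γ' × 2.8 = 24.73 kPa.
P₁ (0–4.2 m) = ½×17.95×4.2 = 37.69. P₂ (4.2–7.0 m) = ½(17.95+24.73)×2.8 = 59.74.
P_w = ½ γ_w h₂² = 0.5×9.81×2.8² = 38.46. Total = 37.69+59.74+38.46 = 135.9 kN/m.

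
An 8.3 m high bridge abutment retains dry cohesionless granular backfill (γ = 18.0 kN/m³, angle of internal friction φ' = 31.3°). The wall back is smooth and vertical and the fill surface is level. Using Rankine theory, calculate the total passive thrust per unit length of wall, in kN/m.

1960 kN/m

K_p = tan²(45° + φ/2) = 3.162.
P_p = ½ K_p γ H² = 0.5 × 3.162 × 18.0 × 8.3² = 1961 kN/m.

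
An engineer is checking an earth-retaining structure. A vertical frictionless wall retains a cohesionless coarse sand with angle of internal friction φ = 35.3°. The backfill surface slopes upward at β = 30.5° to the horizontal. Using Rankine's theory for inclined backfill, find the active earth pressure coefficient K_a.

0.443

K_a = cos β · (cos β − √(cos²β − cos²φ)) / (cos β + √(cos²β − cos²φ)).
cos β = 0.8616, cos φ = 0.8161, √(cos²β − cos²φ) = 0.2763.
K_a = 0.8616 × (0.8616 − 0.2763)/(0.8616 + 0.2763) = 0.4432.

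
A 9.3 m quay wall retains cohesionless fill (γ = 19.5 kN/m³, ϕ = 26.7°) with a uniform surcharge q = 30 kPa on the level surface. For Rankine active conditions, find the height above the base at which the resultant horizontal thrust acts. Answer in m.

K_a = 0.3800.
Triangular part P₁ = ½K_aγH² = 320.4 at H/3 = 3.100 m; rectangular part P₂ = K_a q H = 106.0 at H/2 = 4.650 m.
ȳ = (P₁·3.100 + P₂·4.650)/(P₁+P₂) = 3.485 m.

3.49 m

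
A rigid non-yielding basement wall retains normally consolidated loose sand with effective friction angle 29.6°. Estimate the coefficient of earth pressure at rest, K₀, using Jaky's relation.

0.506

K₀ = 1 − sin φ' = 1 − sin 29.6° = 0.5061.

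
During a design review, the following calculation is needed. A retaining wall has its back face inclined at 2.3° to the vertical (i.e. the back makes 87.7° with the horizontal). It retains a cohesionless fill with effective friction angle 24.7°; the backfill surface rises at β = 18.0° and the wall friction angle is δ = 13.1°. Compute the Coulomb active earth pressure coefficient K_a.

0.544

K_a = sin²(α+φ) / [sin²α · sin(α−δ) · (1 + √{sin(φ+δ)sin(φ−β) / (sin(α−δ)sin(α+β))})²].
With α = 87.7°, φ = 24.7°, δ = 13.1°, β = 18.0°: K_a = 0.5441.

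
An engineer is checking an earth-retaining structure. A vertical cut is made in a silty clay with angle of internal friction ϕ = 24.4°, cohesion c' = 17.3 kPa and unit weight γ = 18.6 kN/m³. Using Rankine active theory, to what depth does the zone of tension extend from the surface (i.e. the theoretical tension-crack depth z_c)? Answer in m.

2.89 m

K_a = tan²(45° − 24.4°/2) = 0.4153; √K_a = 0.6445.
The active pressure is zero where K_a γ z = 2c√K_a, so z_c = 2c/(γ√K_a) = 2×17.3/(18.6×0.6445) = 2.886 m.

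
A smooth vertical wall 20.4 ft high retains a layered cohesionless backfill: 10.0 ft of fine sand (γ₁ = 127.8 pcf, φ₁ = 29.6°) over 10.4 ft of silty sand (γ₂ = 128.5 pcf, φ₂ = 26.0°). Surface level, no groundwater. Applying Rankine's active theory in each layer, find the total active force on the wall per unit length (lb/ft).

10100 lb/ft

K_a1 = tan²(45°−29.6°/2) = 0.3387; K_a2 = tan²(45°−26.0°/2) = 0.3905.
Layer 1: σ at base = K_a1 γ₁ h₁ = 432.9 psf; P₁ = ½×432.9×10.0 = 2165.
Layer 2: σ_v at top = γ₁h₁ = 1278; σ_h top = K_a2×1278 = 499.0; σ_h base = K_a2×(1278+128.5×10.4) = 1021.
P₂ = ½(499.0+1021)×10.4 = 7903. Total P_a = 2165+7903 = 10070 lb/ft.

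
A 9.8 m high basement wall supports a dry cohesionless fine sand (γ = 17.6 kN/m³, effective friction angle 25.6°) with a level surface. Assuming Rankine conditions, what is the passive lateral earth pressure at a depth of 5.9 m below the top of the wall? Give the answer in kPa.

K_p = (1 + sin φ)/(1 − sin φ) = 2.522.
σ_h = K_p γ z = 2.522 × 17.6 × 5.9 = 261.8 kPa.

262 kPa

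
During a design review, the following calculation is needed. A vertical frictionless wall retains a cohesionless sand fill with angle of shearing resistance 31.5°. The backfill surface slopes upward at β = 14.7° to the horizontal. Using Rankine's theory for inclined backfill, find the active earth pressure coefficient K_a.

K_a = cos β · (cos β − √(cos²β − cos²φ)) / (cos β + √(cos²β − cos²φ)).
cos β = 0.9673, cos φ = 0.8526, √(cos²β − cos²φ) = 0.4567.
K_a = 0.9673 × (0.9673 − 0.4567)/(0.9673 + 0.4567) = 0.3468.

0.347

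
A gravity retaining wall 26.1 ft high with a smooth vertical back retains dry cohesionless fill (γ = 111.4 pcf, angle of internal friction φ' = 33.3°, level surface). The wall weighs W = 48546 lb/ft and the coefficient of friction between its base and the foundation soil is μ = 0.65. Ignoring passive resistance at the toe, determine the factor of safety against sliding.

K_a = tan²(45° − 33.3°/2) = 0.2911.
P_a = ½K_aγH² = 0.5×0.2911×111.4×26.1² = 11050 lb/ft, acting at H/3 = 8.700 ft above the base.
FS_sliding = μW / P_a = 0.65×48546 / 11050 = 2.856.

2.86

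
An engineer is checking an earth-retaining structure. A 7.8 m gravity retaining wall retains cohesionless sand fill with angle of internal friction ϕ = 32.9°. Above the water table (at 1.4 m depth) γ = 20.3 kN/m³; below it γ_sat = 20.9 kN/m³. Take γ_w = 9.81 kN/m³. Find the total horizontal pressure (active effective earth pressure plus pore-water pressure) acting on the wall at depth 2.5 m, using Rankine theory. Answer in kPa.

22.8 kPa

K_a = (1 − sin φ)/(1 + sin φ) = 0.2960.
γ' = 20.9 − 9.81 = 11.09 kN/m³.
Effective vertical stress at 2.5 m: σ'_v = 20.3×1.4 + 11.09×1.10 = 40.62 kPa.
σ'_h = K_a σ'_v = 0.2960 × 40.62 = 12.02 kPa; u = γ_w × 1.10 = 10.79 kPa.
Total σ_h = 12.02 + 10.79 = 22.82 kPa.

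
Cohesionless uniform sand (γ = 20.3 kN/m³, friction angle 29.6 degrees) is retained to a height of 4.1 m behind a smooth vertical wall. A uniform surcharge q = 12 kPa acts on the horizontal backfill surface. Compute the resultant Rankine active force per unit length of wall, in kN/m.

K_a = tan²(45° − φ/2) = 0.3387.
Soil triangle: ½ K_a γ H² = 0.5×0.3387×20.3×4.1² = 57.80 kN/m.
Surcharge rectangle: K_a q H = 0.3387×12×4.1 = 16.67 kN/m.
Total = 57.80 + 16.67 = 74.46 kN/m.

74.5 kN/m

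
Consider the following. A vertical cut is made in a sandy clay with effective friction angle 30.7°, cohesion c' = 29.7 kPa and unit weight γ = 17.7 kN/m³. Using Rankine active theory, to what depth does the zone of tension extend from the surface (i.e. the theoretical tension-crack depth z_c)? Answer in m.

5.90 m

K_a = tan²(45° − 30.7°/2) = 0.3240; √K_a = 0.5692.
The active pressure is zero where K_a γ z = 2c√K_a, so z_c = 2c/(γ√K_a) = 2×29.7/(17.7×0.5692) = 5.896 m.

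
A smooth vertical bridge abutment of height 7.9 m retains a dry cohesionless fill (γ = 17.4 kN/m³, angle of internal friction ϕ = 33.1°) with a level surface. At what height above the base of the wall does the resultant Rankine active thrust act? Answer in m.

2.63 m

K_a = 0.2936.
The pressure distribution is triangular, so the resultant acts at H/3 above the base = 7.9/3 = 2.633 m.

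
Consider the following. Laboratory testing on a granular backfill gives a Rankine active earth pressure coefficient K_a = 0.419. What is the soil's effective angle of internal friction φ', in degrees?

K_a = tan²(45° − φ/2) ⇒ 45° − φ/2 = arctan(√0.419) = 32.92°.
φ = 2(45° − 32.92°) = 24.17°.

24.2°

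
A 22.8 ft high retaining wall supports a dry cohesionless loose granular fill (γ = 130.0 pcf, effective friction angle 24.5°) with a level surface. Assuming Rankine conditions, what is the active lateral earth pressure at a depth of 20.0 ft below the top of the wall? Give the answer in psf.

1080 psf

K_a = (1 − sin φ)/(1 + sin φ) = 0.4137.
σ_h = K_a γ z = 0.4137 × 130.0 × 20.0 = 1076 psf.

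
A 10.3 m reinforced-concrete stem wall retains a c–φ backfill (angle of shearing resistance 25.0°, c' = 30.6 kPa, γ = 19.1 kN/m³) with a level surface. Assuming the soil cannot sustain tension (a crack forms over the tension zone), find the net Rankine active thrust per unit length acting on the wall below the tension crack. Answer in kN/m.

K_a = 0.4059; √K_a = 0.6371.
Tension-crack depth z_c = 2c/(γ√K_a) = 2×30.6/(19.1×0.6371) = 5.030 m.
σ_a at base = K_a γ H − 2c√K_a = 0.4059×19.1×10.3 − 2×30.6×0.6371 = 40.86 kPa.
P_a = ½ × 40.86 × (H − z_c) = 0.5×40.86×5.270 = 107.7 kN/m.

108 kN/m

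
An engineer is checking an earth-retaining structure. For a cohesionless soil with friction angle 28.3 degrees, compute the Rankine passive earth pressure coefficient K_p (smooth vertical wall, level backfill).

K_p = (1 + sin φ)/(1 − sin φ) = tan²(45° + 28.3°/2) = 2.803.

2.80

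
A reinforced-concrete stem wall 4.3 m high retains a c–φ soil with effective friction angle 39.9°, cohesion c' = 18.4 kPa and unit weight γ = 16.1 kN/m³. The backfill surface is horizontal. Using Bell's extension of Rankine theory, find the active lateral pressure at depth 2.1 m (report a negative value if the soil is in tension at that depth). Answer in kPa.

K_a = (1 − sin φ)/(1 + sin φ) = 0.2184.
σ_a = K_a γ z − 2c√K_a = 0.2184×16.1×2.1 − 2×18.4×0.4674 = -9.814 kPa.

-9.81 kPa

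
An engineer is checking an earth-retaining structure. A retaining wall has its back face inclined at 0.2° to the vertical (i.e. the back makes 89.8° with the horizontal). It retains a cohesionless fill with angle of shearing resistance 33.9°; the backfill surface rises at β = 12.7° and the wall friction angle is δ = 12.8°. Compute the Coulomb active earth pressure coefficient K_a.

K_a = sin²(α+φ) / [sin²α · sin(α−δ) · (1 + √{sin(φ+δ)sin(φ−β) / (sin(α−δ)sin(α+β))})²].
With α = 89.8°, φ = 33.9°, δ = 12.8°, β = 12.7°: K_a = 0.3051.

0.305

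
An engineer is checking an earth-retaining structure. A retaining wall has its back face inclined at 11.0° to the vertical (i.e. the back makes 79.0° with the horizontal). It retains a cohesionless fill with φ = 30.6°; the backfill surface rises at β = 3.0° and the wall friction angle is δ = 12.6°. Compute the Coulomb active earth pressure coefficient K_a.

0.397

K_a = sin²(α+φ) / [sin²α · sin(α−δ) · (1 + √{sin(φ+δ)sin(φ−β) / (sin(α−δ)sin(α+β))})²].
With α = 79.0°, φ = 30.6°, δ = 12.6°, β = 3.0°: K_a = 0.3970.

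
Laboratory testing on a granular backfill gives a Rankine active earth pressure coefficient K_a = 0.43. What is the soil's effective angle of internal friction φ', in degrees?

K_a = tan²(45° − φ/2) ⇒ 45° − φ/2 = arctan(√0.43) = 33.25°.
φ = 2(45° − 33.25°) = 23.49°.

23.5°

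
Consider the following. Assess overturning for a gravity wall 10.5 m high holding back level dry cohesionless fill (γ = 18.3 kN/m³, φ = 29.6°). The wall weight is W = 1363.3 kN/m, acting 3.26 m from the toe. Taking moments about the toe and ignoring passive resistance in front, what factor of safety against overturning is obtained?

3.72

K_a = tan²(45° − 29.6°/2) = 0.3387.
P_a = ½K_aγH² = 0.5×0.3387×18.3×10.5² = 341.7 kN/m, acting at H/3 = 3.500 m above the base.
Overturning moment M_o = P_a × H/3 = 341.7 × 3.500 = 1196.
Resisting moment M_r = W × 3.26 = 1363.3 × 3.26 = 4444.
FS_overturning = M_r/M_o = 4444/1196 = 3.716.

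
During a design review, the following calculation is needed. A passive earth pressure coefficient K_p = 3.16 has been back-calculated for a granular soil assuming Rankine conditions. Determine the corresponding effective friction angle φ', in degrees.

K_p = (1+sin φ)/(1−sin φ) ⇒ sin φ = (K_p − 1)/(K_p + 1) = 0.5192.
φ = arcsin(0.5192) = 31.28°.

31.3°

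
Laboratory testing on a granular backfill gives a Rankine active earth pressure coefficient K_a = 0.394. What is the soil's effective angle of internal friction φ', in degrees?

K_a = tan²(45° − φ/2) ⇒ 45° − φ/2 = arctan(√0.394) = 32.12°.
φ = 2(45° − 32.12°) = 25.77°.

25.8°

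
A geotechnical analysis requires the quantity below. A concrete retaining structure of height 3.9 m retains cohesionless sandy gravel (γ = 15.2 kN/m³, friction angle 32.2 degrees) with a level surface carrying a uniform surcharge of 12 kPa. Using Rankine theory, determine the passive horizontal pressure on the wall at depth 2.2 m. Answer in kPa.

149 kPa

K_p = (1 + sin φ)/(1 − sin φ) = 3.282.
σ_v = γz + q = 15.2 × 2.2 + 12 = 45.44 kPa.
σ_h = K_p σ_v = 3.282 × 45.44 = 149.1 kPa.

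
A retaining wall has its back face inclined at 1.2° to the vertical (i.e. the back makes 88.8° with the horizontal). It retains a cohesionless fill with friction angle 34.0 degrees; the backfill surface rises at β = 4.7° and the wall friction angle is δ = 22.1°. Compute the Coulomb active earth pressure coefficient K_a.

K_a = sin²(α+φ) / [sin²α · sin(α−δ) · (1 + √{sin(φ+δ)sin(φ−β) / (sin(α−δ)sin(α+β))})²].
With α = 88.8°, φ = 34.0°, δ = 22.1°, β = 4.7°: K_a = 0.2774.

0.277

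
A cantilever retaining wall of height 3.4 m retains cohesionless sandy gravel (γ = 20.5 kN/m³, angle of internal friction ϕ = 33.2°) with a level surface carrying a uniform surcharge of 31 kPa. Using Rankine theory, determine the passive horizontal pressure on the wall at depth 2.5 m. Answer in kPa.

K_p = (1 + sin φ)/(1 − sin φ) = 3.421.
σ_v = γz + q = 20.5 × 2.5 + 31 = 82.25 kPa.
σ_h = K_p σ_v = 3.421 × 82.25 = 281.3 kPa.

281 kPa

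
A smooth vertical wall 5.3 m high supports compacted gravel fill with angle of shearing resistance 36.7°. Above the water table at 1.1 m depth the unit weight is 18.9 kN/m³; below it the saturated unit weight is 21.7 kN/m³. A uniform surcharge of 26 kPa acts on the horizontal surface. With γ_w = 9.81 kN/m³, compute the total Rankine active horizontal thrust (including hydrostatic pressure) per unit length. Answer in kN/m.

K_a = tan²(45° − φ/2) = 0.2519.
γ' = 21.7 − 9.81 = 11.89 kN/m³. h₂ = H − d_w = 4.2 m.
σ'_h: at surface K_a·q = 6.548; at WT K_a(q+γd_w) = 11.78; at base K_a(q+γd_w+γ'h₂) = 24.36 kPa.
P₁ = ½(6.548+11.78)×1.1 = 10.08; P₂ = ½(11.78+24.36)×4.2 = 75.91; P_w = ½γ_w h₂² = 86.52.
Total = 10.08+75.91+86.52 = 172.5 kN/m.

173 kN/m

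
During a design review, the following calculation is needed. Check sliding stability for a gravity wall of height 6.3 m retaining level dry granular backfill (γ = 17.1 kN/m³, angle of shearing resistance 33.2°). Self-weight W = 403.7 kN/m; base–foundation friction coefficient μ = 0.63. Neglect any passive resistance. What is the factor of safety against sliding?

2.56

K_a = tan²(45° − 33.2°/2) = 0.2924.
P_a = ½K_aγH² = 0.5×0.2924×17.1×6.3² = 99.21 kN/m, acting at H/3 = 2.100 m above the base.
FS_sliding = μW / P_a = 0.63×403.7 / 99.21 = 2.564.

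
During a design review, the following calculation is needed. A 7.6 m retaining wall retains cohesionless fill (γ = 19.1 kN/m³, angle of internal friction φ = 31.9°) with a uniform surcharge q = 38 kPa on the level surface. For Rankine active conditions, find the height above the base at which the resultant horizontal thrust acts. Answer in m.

2.97 m

K_a = 0.3085.
Triangular part P₁ = ½K_aγH² = 170.2 at H/3 = 2.533 m; rectangular part P₂ = K_a q H = 89.10 at H/2 = 3.800 m.
ȳ = (P₁·2.533 + P₂·3.800)/(P₁+P₂) = 2.969 m.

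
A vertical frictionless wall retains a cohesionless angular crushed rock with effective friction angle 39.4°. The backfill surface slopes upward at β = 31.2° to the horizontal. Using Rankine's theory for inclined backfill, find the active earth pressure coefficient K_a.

0.342

K_a = cos β · (cos β − √(cos²β − cos²φ)) / (cos β + √(cos²β − cos²φ)).
cos β = 0.8554, cos φ = 0.7727, √(cos²β − cos²φ) = 0.3668.
K_a = 0.8554 × (0.8554 − 0.3668)/(0.8554 + 0.3668) = 0.3419.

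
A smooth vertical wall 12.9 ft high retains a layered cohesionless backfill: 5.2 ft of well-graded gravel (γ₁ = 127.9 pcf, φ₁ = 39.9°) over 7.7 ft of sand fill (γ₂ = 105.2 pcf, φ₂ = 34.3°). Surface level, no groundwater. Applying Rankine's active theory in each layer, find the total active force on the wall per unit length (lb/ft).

K_a1 = tan²(45°−39.9°/2) = 0.2184; K_a2 = tan²(45°−34.3°/2) = 0.2792.
Layer 1: σ at base = K_a1 γ₁ h₁ = 145.3 psf; P₁ = ½×145.3×5.2 = 377.7.
Layer 2: σ_v at top = γ₁h₁ = 665.1; σ_h top = K_a2×665.1 = 185.7; σ_h base = K_a2×(665.1+105.2×7.7) = 411.8.
P₂ = ½(185.7+411.8)×7.7 = 2300. Total P_a = 377.7+2300 = 2678 lb/ft.

2680 lb/ft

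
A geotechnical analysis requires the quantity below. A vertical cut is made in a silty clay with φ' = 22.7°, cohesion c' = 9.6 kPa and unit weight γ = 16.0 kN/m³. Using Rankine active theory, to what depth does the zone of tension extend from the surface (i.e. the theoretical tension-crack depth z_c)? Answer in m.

1.80 m

K_a = tan²(45° − 22.7°/2) = 0.4431; √K_a = 0.6657.
The active pressure is zero where K_a γ z = 2c√K_a, so z_c = 2c/(γ√K_a) = 2×9.6/(16.0×0.6657) = 1.803 m.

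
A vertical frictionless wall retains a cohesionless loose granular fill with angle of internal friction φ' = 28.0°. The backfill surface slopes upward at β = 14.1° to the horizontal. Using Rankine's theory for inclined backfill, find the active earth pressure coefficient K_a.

0.402

K_a = cos β · (cos β − √(cos²β − cos²φ)) / (cos β + √(cos²β − cos²φ)).
cos β = 0.9699, cos φ = 0.8829, √(cos²β − cos²φ) = 0.4013.
K_a = 0.9699 × (0.9699 − 0.4013)/(0.9699 + 0.4013) = 0.4022.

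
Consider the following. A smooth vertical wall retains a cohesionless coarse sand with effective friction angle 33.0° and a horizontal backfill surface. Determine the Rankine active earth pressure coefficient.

0.295

K_a = (1 − sin φ)/(1 + sin φ) = (1 − sin 33.0°)/(1 + sin 33.0°) = 0.2948.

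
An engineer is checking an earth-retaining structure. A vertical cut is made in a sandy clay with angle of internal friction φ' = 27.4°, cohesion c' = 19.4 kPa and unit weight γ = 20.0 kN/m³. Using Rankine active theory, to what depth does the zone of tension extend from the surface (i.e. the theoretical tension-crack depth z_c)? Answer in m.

K_a = tan²(45° − 27.4°/2) = 0.3697; √K_a = 0.6080.
The active pressure is zero where K_a γ z = 2c√K_a, so z_c = 2c/(γ√K_a) = 2×19.4/(20.0×0.6080) = 3.191 m.

3.19 m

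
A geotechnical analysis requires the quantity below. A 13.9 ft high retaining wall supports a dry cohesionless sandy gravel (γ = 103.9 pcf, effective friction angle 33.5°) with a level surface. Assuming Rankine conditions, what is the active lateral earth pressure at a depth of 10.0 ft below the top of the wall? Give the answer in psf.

300 psf

K_a = (1 − sin φ)/(1 + sin φ) = 0.2887.
σ_h = K_a γ z = 0.2887 × 103.9 × 10.0 = 300.0 psf.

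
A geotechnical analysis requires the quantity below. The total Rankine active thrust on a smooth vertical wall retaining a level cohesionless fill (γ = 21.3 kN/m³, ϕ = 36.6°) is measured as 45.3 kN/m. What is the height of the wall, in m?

K_a = 0.2530. P_a = ½ K_a γ H² ⇒ H = √(2P_a/(K_a γ)).
H = √(2×45.3/(0.2530×21.3)) = 4.101 m.

4.10 m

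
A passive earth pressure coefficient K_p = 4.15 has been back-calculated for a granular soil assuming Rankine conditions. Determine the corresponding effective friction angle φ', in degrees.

37.7°

K_p = (1+sin φ)/(1−sin φ) ⇒ sin φ = (K_p − 1)/(K_p + 1) = 0.6117.
φ = arcsin(0.6117) = 37.71°.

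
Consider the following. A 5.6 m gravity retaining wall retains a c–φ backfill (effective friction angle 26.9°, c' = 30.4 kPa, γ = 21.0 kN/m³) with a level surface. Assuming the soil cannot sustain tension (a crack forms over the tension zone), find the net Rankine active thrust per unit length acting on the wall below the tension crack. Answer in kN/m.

K_a = 0.3770; √K_a = 0.6140.
Tension-crack depth z_c = 2c/(γ√K_a) = 2×30.4/(21.0×0.6140) = 4.715 m.
σ_a at base = K_a γ H − 2c√K_a = 0.3770×21.0×5.6 − 2×30.4×0.6140 = 7.004 kPa.
P_a = ½ × 7.004 × (H − z_c) = 0.5×7.004×0.8846 = 3.098 kN/m.

3.10 kN/m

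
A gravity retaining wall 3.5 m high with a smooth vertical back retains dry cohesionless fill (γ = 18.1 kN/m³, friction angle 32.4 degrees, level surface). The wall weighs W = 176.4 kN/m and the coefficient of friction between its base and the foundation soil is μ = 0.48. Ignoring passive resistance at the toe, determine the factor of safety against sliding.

2.53

K_a = tan²(45° − 32.4°/2) = 0.3022.
P_a = ½K_aγH² = 0.5×0.3022×18.1×3.5² = 33.51 kN/m, acting at H/3 = 1.167 m above the base.
FS_sliding = μW / P_a = 0.48×176.4 / 33.51 = 2.527.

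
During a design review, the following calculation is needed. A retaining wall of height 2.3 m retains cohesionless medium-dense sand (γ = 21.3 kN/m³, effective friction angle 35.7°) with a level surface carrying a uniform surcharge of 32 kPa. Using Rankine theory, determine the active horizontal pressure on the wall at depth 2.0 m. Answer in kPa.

K_a = (1 − sin φ)/(1 + sin φ) = 0.2630.
σ_v = γz + q = 21.3 × 2.0 + 32 = 74.60 kPa.
σ_h = K_a σ_v = 0.2630 × 74.60 = 19.62 kPa.

19.6 kPa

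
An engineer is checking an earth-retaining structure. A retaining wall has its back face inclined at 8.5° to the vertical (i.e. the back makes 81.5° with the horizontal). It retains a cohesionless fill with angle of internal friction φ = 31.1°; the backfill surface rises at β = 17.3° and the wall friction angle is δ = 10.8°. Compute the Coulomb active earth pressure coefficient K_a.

0.462

K_a = sin²(α+φ) / [sin²α · sin(α−δ) · (1 + √{sin(φ+δ)sin(φ−β) / (sin(α−δ)sin(α+β))})²].
With α = 81.5°, φ = 31.1°, δ = 10.8°, β = 17.3°: K_a = 0.4622.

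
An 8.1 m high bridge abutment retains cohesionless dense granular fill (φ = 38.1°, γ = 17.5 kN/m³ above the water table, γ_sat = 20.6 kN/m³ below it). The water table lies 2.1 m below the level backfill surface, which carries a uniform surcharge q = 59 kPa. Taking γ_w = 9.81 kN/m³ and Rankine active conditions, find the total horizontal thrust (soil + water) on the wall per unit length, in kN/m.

397 kN/m

K_a = tan²(45° − φ/2) = 0.2368.
γ' = 20.6 − 9.81 = 10.79 kN/m³. h₂ = H − d_w = 6.0 m.
σ'_h: at surface K_a·q = 13.97; at WT K_a(q+γd_w) = 22.68; at base K_a(q+γd_w+γ'h₂) = 38.01 kPa.
P₁ = ½(13.97+22.68)×2.1 = 38.48; P₂ = ½(22.68+38.01)×6.0 = 182.1; P_w = ½γ_w h₂² = 176.6.
Total = 38.48+182.1+176.6 = 397.1 kN/m.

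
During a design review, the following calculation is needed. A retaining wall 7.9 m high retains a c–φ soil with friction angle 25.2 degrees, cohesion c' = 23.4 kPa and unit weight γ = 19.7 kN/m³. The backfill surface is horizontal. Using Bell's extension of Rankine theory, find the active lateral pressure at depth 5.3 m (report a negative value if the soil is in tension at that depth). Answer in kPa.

K_a = (1 − sin φ)/(1 + sin φ) = 0.4027.
σ_a = K_a γ z − 2c√K_a = 0.4027×19.7×5.3 − 2×23.4×0.6346 = 12.35 kPa.

12.4 kPa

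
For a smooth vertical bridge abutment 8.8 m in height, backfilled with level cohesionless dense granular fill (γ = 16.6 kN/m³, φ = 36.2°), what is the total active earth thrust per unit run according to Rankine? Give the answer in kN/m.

K_a = tan²(45° − φ/2) = 0.2574.
P_a = ½ K_a γ H² = 0.5 × 0.2574 × 16.6 × 8.8² = 165.4 kN/m.

165 kN/m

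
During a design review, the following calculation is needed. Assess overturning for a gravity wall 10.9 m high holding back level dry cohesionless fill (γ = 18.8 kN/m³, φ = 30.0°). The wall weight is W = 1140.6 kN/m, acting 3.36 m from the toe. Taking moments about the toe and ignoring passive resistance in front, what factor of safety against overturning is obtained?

K_a = tan²(45° − 30.0°/2) = 0.3333.
P_a = ½K_aγH² = 0.5×0.3333×18.8×10.9² = 372.3 kN/m, acting at H/3 = 3.633 m above the base.
Overturning moment M_o = P_a × H/3 = 372.3 × 3.633 = 1353.
Resisting moment M_r = W × 3.36 = 1140.6 × 3.36 = 3832.
FS_overturning = M_r/M_o = 3832/1353 = 2.833.

2.83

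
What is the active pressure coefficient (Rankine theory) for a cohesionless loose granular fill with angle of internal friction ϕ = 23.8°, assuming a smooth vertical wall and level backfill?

0.425

K_a = tan²(45° − φ/2) = tan²(33.10°) = 0.4250.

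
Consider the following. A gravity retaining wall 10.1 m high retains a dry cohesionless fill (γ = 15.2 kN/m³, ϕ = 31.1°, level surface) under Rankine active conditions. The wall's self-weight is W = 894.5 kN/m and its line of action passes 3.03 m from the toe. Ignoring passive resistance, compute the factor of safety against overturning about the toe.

3.26

K_a = tan²(45° − 31.1°/2) = 0.3188.
P_a = ½K_aγH² = 0.5×0.3188×15.2×10.1² = 247.2 kN/m, acting at H/3 = 3.367 m above the base.
Overturning moment M_o = P_a × H/3 = 247.2 × 3.367 = 832.1.
Resisting moment M_r = W × 3.03 = 894.5 × 3.03 = 2710.
FS_overturning = M_r/M_o = 2710/832.1 = 3.257.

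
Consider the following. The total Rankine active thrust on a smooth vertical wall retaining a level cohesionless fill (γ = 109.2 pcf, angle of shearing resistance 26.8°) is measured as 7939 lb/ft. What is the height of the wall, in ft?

19.6 ft

K_a = 0.3785. P_a = ½ K_a γ H² ⇒ H = √(2P_a/(K_a γ)).
H = √(2×7939/(0.3785×109.2)) = 19.60 ft.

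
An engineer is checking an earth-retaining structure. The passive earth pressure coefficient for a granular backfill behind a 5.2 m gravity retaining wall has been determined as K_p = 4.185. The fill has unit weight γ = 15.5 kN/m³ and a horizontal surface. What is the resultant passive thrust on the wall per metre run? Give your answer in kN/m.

P = ½ K_p γ H² = 0.5 × 4.185 × 15.5 × 5.2² = 877.0 kN/m.

877 kN/m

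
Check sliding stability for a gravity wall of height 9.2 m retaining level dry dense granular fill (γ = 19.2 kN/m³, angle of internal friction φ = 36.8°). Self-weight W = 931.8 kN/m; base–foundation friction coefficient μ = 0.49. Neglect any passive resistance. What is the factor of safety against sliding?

K_a = tan²(45° − 36.8°/2) = 0.2508.
P_a = ½K_aγH² = 0.5×0.2508×19.2×9.2² = 203.8 kN/m, acting at H/3 = 3.067 m above the base.
FS_sliding = μW / P_a = 0.49×931.8 / 203.8 = 2.241.

2.24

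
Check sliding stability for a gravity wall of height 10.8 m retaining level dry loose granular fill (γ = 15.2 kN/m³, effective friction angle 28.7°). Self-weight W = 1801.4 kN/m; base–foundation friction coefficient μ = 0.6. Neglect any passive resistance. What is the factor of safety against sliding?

3.47

K_a = tan²(45° − 28.7°/2) = 0.3511.
P_a = ½K_aγH² = 0.5×0.3511×15.2×10.8² = 311.3 kN/m, acting at H/3 = 3.600 m above the base.
FS_sliding = μW / P_a = 0.6×1801.4 / 311.3 = 3.472.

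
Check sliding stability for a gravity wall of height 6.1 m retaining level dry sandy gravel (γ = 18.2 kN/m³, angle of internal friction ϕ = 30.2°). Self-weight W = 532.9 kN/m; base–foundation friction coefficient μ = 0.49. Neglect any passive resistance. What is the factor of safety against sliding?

2.33

K_a = tan²(45° − 30.2°/2) = 0.3307.
P_a = ½K_aγH² = 0.5×0.3307×18.2×6.1² = 112.0 kN/m, acting at H/3 = 2.033 m above the base.
FS_sliding = μW / P_a = 0.49×532.9 / 112.0 = 2.332.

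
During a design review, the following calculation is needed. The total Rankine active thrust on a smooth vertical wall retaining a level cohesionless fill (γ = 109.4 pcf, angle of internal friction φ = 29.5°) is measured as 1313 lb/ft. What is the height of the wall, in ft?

K_a = 0.3401. P_a = ½ K_a γ H² ⇒ H = √(2P_a/(K_a γ)).
H = √(2×1313/(0.3401×109.4)) = 8.401 ft.

8.40 ft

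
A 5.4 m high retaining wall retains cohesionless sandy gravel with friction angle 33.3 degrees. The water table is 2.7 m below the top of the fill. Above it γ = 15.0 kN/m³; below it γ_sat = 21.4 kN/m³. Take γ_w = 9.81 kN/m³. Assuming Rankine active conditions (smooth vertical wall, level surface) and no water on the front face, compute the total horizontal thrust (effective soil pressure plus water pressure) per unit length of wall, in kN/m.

95.8 kN/m

K_a = tan²(45° − φ/2) = 0.2911.
γ' = 21.4 − 9.81 = 11.59 kN/m³. Depth below WT = 2.7 m.
σ'_h at WT = K_a γ d_w = 11.79 kPa; at base = 11.79 + K_a γ' × 2.7 = 20.90 kPa.
P₁ (0–2.7 m) = ½×11.79×2.7 = 15.92. P₂ (2.7–5.4 m) = ½(11.79+20.90)×2.7 = 44.14.
P_w = ½ γ_w h₂² = 0.5×9.81×2.7² = 35.76. Total = 15.92+44.14+35.76 = 95.81 kN/m.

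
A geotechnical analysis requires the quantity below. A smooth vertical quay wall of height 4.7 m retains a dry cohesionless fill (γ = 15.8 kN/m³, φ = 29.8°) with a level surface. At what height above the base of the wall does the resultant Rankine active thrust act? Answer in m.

K_a = 0.3360.
The pressure distribution is triangular, so the resultant acts at H/3 above the base = 4.7/3 = 1.567 m.

1.57 m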